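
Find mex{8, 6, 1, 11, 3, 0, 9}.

The values 0, 1 are all present; 2 is the first non-negative integer missing from the set.

2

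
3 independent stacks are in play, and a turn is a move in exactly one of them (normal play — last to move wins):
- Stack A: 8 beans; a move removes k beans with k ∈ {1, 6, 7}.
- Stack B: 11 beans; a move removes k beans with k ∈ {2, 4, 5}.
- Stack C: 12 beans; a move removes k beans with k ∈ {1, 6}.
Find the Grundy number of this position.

1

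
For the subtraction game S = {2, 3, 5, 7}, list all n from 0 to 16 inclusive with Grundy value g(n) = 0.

0, 1, 9, 10

Compute g(0), g(1), … for moves {2, 3, 5, 7}:
k:     0  1  2  3  4  5  6  7  8  9 10 11 12 13 14 15 16
g(k):  0  0  1  1  2  2  3  3  4  0  0  1  1  2  2  3  3
The P-positions (g = 0) in 0..16 are 0, 1, 9, 10.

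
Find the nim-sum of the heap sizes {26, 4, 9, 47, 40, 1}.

17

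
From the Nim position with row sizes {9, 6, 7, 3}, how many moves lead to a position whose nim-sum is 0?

Write each in binary and XOR column by column:
  1001  (9)
  0110  (6)
  0111  (7)
  0011  (3)
  ----
  1011  (11)
The overall nim-sum is X = 11. A row of size p has a winning move iff p XOR X < p (reduce it to p XOR X).
  9: 9 XOR 11 = 2 < 9 — winning move (to 2).
  6: 6 XOR 11 = 13 ≥ 6 — no move.
  7: 7 XOR 11 = 12 ≥ 7 — no move.
  3: 3 XOR 11 = 8 ≥ 3 — no move.
That gives 1 winning move.

1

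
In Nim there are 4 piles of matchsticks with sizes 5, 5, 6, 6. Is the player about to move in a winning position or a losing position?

Losing position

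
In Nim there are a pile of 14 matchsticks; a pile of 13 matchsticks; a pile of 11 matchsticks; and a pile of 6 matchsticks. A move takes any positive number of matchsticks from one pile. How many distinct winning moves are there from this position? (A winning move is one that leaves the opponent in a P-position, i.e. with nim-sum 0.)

3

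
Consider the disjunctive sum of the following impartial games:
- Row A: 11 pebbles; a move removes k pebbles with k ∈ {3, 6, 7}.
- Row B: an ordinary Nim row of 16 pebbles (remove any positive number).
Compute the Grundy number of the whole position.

16

Build the Grundy sequence for row A with g(k) = mex{g(k−s) : s ∈ {3, 6, 7}, s ≤ k}:
k:     0  1  2  3  4  5  6  7  8  9 10 11
g(k):  0  0  0  1  1  1  2  2  2  3  0  0
So g(11) = 0.
Row B is a plain Nim row of size 16, so its Grundy value is 16.
By the Sprague-Grundy theorem, the Grundy value of a sum of independent games is the XOR of the component values.
Combined value = 0 ⊕ 16 = 16.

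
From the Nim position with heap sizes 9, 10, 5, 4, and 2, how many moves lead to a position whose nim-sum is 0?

Nim-sum: 9 XOR 10 XOR 5 XOR 4 XOR 2 = 0.
The nim-sum is already 0, so every move leaves a nonzero nim-sum — there are no winning moves.

0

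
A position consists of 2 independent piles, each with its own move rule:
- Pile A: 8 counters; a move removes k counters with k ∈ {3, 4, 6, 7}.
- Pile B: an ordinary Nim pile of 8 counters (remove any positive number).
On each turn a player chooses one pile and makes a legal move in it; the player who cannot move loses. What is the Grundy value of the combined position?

Build the Grundy sequence for pile A with g(k) = mex{g(k−s) : s ∈ {3, 4, 6, 7}, s ≤ k}:
g(0) = mex{} = 0
g(1) = mex{} = 0
g(2) = mex{} = 0
g(3) = mex{0} = 1
g(4) = mex{0} = 1
g(5) = mex{0} = 1
g(6) = mex{0,1} = 2
g(7) = mex{0,1} = 2
g(8) = mex{0,1} = 2
So g(8) = 2.
Pile B is a plain Nim pile of size 8, so its Grundy value is 8.
By the Sprague-Grundy theorem, the Grundy value of a sum of independent games is the XOR of the component values.
Combined value = 2 ⊕ 8 = 10.

10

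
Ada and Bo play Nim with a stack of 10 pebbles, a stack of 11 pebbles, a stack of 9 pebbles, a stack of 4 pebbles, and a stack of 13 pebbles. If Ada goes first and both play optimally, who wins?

Compute the nim-sum pairwise:
10 ⊕ 11 = 1
1 ⊕ 9 = 8
8 ⊕ 4 = 12
12 ⊕ 13 = 1
The nim-sum is 1 ≠ 0, so this is an N-position: the player to move can win; Ada has a winning move.

Ada wins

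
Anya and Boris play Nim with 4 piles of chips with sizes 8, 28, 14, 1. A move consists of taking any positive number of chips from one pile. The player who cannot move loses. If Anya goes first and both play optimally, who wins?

Anya wins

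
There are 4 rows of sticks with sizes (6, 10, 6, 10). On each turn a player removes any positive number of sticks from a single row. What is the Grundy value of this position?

Bitwise XOR of the heap sizes:
  0110  (6)
  1010  (10)
  0110  (6)
  1010  (10)
  ----
  0000  (0)

0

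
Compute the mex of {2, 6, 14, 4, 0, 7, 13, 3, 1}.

The values 0, 1, 2, 3, 4 are all present; 5 is the first non-negative integer missing from the set.

5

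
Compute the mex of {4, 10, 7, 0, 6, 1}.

2

The values 0, 1 are all present; 2 is the first non-negative integer missing from the set.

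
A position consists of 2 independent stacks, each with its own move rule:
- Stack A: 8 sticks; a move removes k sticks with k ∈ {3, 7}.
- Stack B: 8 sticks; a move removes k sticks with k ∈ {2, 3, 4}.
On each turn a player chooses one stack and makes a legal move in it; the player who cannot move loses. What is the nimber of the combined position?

3

Build the Grundy sequence for stack A with g(k) = mex{g(k−s) : s ∈ {3, 7}, s ≤ k}:
g(0) = mex{} = 0
g(1) = mex{} = 0
g(2) = mex{} = 0
g(3) = mex{0} = 1
g(4) = mex{0} = 1
g(5) = mex{0} = 1
g(6) = mex{1} = 0
g(7) = mex{0,1} = 2
g(8) = mex{0,1} = 2
So g(8) = 2.
For stack B, compute g(0), g(1), … with moves {2, 3, 4}:
k:     0  1  2  3  4  5  6  7  8
g(k):  0  0  1  1  2  2  0  0  1
So g(8) = 1.
By the Sprague-Grundy theorem, the Grundy value of a sum of independent games is the XOR of the component values.
Combined value = 2 XOR 1 = 3.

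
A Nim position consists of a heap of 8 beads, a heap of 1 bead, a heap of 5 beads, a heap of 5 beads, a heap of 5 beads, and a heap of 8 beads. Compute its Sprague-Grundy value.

4

Nim-sum: 8 XOR 1 XOR 5 XOR 5 XOR 5 XOR 8 = 4.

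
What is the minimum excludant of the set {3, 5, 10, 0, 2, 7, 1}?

4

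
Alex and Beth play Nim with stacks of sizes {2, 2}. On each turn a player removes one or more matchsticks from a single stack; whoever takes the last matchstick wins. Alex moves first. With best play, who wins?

Nim-sum: 2 ⊕ 2 = 0.
The nim-sum is 0, so this is a P-position: the player to move is in a losing position under optimal play; Alex is about to move from it and so loses — Beth wins.

Beth wins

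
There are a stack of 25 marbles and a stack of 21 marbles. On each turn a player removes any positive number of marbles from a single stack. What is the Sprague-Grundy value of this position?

12

Bitwise XOR of the heap sizes:
  11001  (25)
  10101  (21)
  -----
  01100  (12)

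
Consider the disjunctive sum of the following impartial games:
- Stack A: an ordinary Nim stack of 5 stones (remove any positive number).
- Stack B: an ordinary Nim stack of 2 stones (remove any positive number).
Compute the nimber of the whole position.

7

Stack A is a plain Nim stack of size 5, so its Grundy value is 5.
Stack B is a plain Nim stack of size 2, so its Grundy value is 2.
The value of a disjunctive sum is the nim-sum of the parts.
Combined value = 5 XOR 2 = 7.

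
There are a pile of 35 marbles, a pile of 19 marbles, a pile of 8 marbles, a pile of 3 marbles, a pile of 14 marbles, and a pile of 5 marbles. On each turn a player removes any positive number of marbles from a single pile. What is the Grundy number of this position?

48

Compute the nim-sum pairwise:
35 ⊕ 19 = 48
48 ⊕ 8 = 56
56 ⊕ 3 = 59
59 ⊕ 14 = 53
53 ⊕ 5 = 48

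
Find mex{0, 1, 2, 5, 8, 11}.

3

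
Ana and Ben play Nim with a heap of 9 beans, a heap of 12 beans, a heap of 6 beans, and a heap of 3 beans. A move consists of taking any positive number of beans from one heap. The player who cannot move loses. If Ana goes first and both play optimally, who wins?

Ben wins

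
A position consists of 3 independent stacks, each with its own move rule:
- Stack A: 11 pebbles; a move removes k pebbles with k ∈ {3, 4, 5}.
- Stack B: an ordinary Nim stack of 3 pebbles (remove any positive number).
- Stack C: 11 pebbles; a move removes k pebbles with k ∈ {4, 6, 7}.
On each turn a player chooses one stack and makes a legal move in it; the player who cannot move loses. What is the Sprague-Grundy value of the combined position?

Grundy values for stack A (subtraction set {3, 4, 5}):
k:     0  1  2  3  4  5  6  7  8  9 10 11
g(k):  0  0  0  1  1  1  2  2  0  0  0  1
So g(11) = 1.
Stack B is a plain Nim stack of size 3, so its Grundy value is 3.
Build the Grundy sequence for stack C with g(k) = mex{g(k−s) : s ∈ {4, 6, 7}, s ≤ k}:
k:     0  1  2  3  4  5  6  7  8  9 10 11
g(k):  0  0  0  0  1  1  1  1  2  2  2  0
So g(11) = 0.
The value of a disjunctive sum is the nim-sum of the parts.
Combined value = 1 ⊕ 3 ⊕ 0 = 2.

2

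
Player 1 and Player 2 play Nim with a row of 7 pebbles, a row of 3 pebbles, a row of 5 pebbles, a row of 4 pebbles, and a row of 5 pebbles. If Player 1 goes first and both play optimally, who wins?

Nim-sum: 7 ^ 3 ^ 5 ^ 4 ^ 5 = 0.
The nim-sum is 0, so this is a P-position: the player to move is in a losing position under optimal play; Player 1 is about to move from it and so loses — Player 2 wins.

Player 2 wins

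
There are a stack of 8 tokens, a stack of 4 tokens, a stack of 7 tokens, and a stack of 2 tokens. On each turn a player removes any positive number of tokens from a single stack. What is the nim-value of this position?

Bitwise XOR of the heap sizes:
  1000  (8)
  0100  (4)
  0111  (7)
  0010  (2)
  ----
  1001  (9)

9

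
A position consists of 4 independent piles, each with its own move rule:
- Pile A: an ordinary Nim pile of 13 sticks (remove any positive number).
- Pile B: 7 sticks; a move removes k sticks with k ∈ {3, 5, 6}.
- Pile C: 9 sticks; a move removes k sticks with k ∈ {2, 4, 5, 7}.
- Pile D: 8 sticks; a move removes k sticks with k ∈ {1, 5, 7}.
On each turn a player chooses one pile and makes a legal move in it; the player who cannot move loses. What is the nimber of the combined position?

15

Pile A is a plain Nim pile of size 13, so its Grundy value is 13.
Grundy values for pile B (subtraction set {3, 5, 6}):
k:     0  1  2  3  4  5  6  7
g(k):  0  0  0  1  1  1  2  2
So g(7) = 2.
For pile C, compute g(0), g(1), … with moves {2, 4, 5, 7}:
k:     0  1  2  3  4  5  6  7  8  9
g(k):  0  0  1  1  2  2  3  3  4  0
So g(9) = 0.
Grundy values for pile D (subtraction set {1, 5, 7}):
g(0) = mex{} = 0
g(1) = mex{0} = 1
g(2) = mex{1} = 0
g(3) = mex{0} = 1
g(4) = mex{1} = 0
g(5) = mex{0} = 1
g(6) = mex{1} = 0
g(7) = mex{0} = 1
g(8) = mex{1} = 0
So g(8) = 0.
The value of a disjunctive sum is the nim-sum of the parts.
Combined value = 13 ⊕ 2 ⊕ 0 ⊕ 0 = 15.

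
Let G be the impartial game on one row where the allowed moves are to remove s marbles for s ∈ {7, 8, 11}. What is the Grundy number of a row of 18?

0

Grundy values for subtraction set {7, 8, 11}:
k:     0  1  2  3  4  5  6  7  8  9 10 11 12 13 14 15 16 17 18
g(k):  0  0  0  0  0  0  0  1  1  1  1  1  1  1  2  2  2  2  0
So g(18) = 0.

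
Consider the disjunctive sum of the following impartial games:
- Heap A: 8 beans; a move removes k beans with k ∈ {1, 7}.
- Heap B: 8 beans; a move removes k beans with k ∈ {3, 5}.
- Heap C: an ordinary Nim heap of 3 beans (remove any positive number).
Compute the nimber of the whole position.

Build the Grundy sequence for heap A with g(k) = mex{g(k−s) : s ∈ {1, 7}, s ≤ k}:
g(0) = mex{} = 0
g(1) = mex{0} = 1
g(2) = mex{1} = 0
g(3) = mex{0} = 1
g(4) = mex{1} = 0
g(5) = mex{0} = 1
g(6) = mex{1} = 0
g(7) = mex{0} = 1
g(8) = mex{1} = 0
So g(8) = 0.
Build the Grundy sequence for heap B with g(k) = mex{g(k−s) : s ∈ {3, 5}, s ≤ k}:
g(0) = mex{} = 0
g(1) = mex{} = 0
g(2) = mex{} = 0
g(3) = mex{0} = 1
g(4) = mex{0} = 1
g(5) = mex{0} = 1
g(6) = mex{0,1} = 2
g(7) = mex{0,1} = 2
g(8) = mex{1} = 0
So g(8) = 0.
Heap C is a plain Nim heap of size 3, so its Grundy value is 3.
The value of a disjunctive sum is the nim-sum of the parts.
Combined value = 0 XOR 0 XOR 3 = 3.

3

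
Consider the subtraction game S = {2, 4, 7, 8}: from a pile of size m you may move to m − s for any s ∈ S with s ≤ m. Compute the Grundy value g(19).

Grundy values for subtraction set {2, 4, 7, 8}:
k:     0  1  2  3  4  5  6  7  8  9 10 11 12 13 14 15 16 17 18 19
g(k):  0  0  1  1  2  2  0  3  1  4  2  0  0  1  1  2  2  0  3  1
So g(19) = 1.

1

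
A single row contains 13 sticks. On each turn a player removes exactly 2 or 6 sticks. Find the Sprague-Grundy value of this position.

Build the Grundy sequence with g(k) = mex{g(k−s) : s ∈ {2, 6}, s ≤ k}:
g(0) = mex{} = 0
g(1) = mex{} = 0
g(2) = mex{0} = 1
g(3) = mex{0} = 1
g(4) = mex{1} = 0
g(5) = mex{1} = 0
g(6) = mex{0} = 1
g(7) = mex{0} = 1
g(8) = mex{1} = 0
g(9) = mex{1} = 0
g(10) = mex{0} = 1
g(11) = mex{0} = 1
g(12) = mex{1} = 0
g(13) = mex{1} = 0
So g(13) = 0.

0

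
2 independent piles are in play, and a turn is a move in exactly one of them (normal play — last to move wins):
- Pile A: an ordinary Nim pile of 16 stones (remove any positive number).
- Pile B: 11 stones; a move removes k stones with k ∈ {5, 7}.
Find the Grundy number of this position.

18

Pile A is a plain Nim pile of size 16, so its Grundy value is 16.
Build the Grundy sequence for pile B with g(k) = mex{g(k−s) : s ∈ {5, 7}, s ≤ k}:
g(0) = mex{} = 0
g(1) = mex{} = 0
g(2) = mex{} = 0
g(3) = mex{} = 0
g(4) = mex{} = 0
g(5) = mex{0} = 1
g(6) = mex{0} = 1
g(7) = mex{0} = 1
g(8) = mex{0} = 1
g(9) = mex{0} = 1
g(10) = mex{0,1} = 2
g(11) = mex{0,1} = 2
So g(11) = 2.
The value of a disjunctive sum is the nim-sum of the parts.
Combined value = 16 XOR 2 = 18.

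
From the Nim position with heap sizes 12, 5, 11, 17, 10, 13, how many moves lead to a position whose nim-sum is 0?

1

Compute the nim-sum pairwise:
12 XOR 5 = 9
9 XOR 11 = 2
2 XOR 17 = 19
19 XOR 10 = 25
25 XOR 13 = 20
The overall nim-sum is X = 20. A heap of size p has a winning move iff p XOR X < p (reduce it to p XOR X).
  12: 12 XOR 20 = 24 ≥ 12 — no move.
  5: 5 XOR 20 = 17 ≥ 5 — no move.
  11: 11 XOR 20 = 31 ≥ 11 — no move.
  17: 17 XOR 20 = 5 < 17 — winning move (to 5).
  10: 10 XOR 20 = 30 ≥ 10 — no move.
  13: 13 XOR 20 = 25 ≥ 13 — no move.
That gives 1 winning move.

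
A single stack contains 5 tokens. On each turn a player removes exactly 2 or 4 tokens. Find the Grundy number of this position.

Compute g(0), g(1), … for moves {2, 4}:
k:     0  1  2  3  4  5
g(k):  0  0  1  1  2  2
So g(5) = 2.

2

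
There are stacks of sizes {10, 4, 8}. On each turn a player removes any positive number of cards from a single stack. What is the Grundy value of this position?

6

Nim-sum: 10 XOR 4 XOR 8 = 6.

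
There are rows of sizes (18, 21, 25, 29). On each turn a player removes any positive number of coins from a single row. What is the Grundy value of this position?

3

Nim-sum: 18 ^ 21 ^ 25 ^ 29 = 3.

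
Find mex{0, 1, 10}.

The values 0, 1 are all present; 2 is the first non-negative integer missing from the set.

2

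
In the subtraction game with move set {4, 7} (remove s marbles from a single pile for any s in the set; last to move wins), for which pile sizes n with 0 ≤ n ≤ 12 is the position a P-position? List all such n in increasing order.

0, 1, 2, 3, 11, 12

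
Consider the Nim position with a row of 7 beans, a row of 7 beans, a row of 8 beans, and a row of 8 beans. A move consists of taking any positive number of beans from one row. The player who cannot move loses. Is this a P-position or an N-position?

Compute the nim-sum pairwise:
7 ^ 7 = 0
0 ^ 8 = 8
8 ^ 8 = 0
The nim-sum is 0, so this is a P-position: the player to move is in a losing position under optimal play.

P-position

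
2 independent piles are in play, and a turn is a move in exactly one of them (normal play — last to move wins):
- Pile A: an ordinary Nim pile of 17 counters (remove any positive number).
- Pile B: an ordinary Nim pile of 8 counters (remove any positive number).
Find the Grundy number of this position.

Pile A is a plain Nim pile of size 17, so its Grundy value is 17.
Pile B is a plain Nim pile of size 8, so its Grundy value is 8.
The value of a disjunctive sum is the nim-sum of the parts.
Combined value = 17 XOR 8 = 25.

25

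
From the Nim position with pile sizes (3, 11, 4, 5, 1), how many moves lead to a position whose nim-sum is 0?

1

Nim-sum: 3 XOR 11 XOR 4 XOR 5 XOR 1 = 8.
The overall nim-sum is X = 8. A pile of size p has a winning move iff p XOR X < p (reduce it to p XOR X).
  3: 3 XOR 8 = 11 ≥ 3 — no move.
  11: 11 XOR 8 = 3 < 11 — winning move (to 3).
  4: 4 XOR 8 = 12 ≥ 4 — no move.
  5: 5 XOR 8 = 13 ≥ 5 — no move.
  1: 1 XOR 8 = 9 ≥ 1 — no move.
That gives 1 winning move.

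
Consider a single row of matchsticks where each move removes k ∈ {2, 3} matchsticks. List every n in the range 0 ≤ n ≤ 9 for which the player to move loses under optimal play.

0, 1, 5, 6

Compute g(0), g(1), … for moves {2, 3}:
g(0) = mex{} = 0
g(1) = mex{} = 0
g(2) = mex{0} = 1
g(3) = mex{0} = 1
g(4) = mex{0,1} = 2
g(5) = mex{1} = 0
g(6) = mex{1,2} = 0
g(7) = mex{0,2} = 1
g(8) = mex{0} = 1
g(9) = mex{0,1} = 2
The P-positions (g = 0) in 0..9 are 0, 1, 5, 6.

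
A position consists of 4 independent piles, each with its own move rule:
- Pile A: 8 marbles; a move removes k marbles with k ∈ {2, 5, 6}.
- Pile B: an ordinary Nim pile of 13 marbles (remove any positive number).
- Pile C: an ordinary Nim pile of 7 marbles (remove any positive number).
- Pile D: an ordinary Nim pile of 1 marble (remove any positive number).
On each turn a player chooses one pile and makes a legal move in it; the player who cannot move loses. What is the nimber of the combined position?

11

Build the Grundy sequence for pile A with g(k) = mex{g(k−s) : s ∈ {2, 5, 6}, s ≤ k}:
k:     0  1  2  3  4  5  6  7  8
g(k):  0  0  1  1  0  2  1  3  0
So g(8) = 0.
Pile B is a plain Nim pile of size 13, so its Grundy value is 13.
Pile C is a plain Nim pile of size 7, so its Grundy value is 7.
Pile D is a plain Nim pile of size 1, so its Grundy value is 1.
The value of a disjunctive sum is the nim-sum of the parts.
Combined value = 0 XOR 13 XOR 7 XOR 1 = 11.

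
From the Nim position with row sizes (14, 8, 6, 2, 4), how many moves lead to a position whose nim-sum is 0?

3

Compute the nim-sum pairwise:
14 ^ 8 = 6
6 ^ 6 = 0
0 ^ 2 = 2
2 ^ 4 = 6
The overall nim-sum is X = 6. A row of size p has a winning move iff p XOR X < p (reduce it to p XOR X).
  14: 14 XOR 6 = 8 < 14 — winning move (to 8).
  8: 8 XOR 6 = 14 ≥ 8 — no move.
  6: 6 XOR 6 = 0 < 6 — winning move (to 0).
  2: 2 XOR 6 = 4 ≥ 2 — no move.
  4: 4 XOR 6 = 2 < 4 — winning move (to 2).
That gives 3 winning moves.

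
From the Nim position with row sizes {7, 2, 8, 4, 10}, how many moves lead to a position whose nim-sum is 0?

Bitwise XOR of the heap sizes:
  0111  (7)
  0010  (2)
  1000  (8)
  0100  (4)
  1010  (10)
  ----
  0011  (3)
The overall nim-sum is X = 3. A row of size p has a winning move iff p XOR X < p (reduce it to p XOR X).
  7: 7 XOR 3 = 4 < 7 — winning move (to 4).
  2: 2 XOR 3 = 1 < 2 — winning move (to 1).
  8: 8 XOR 3 = 11 ≥ 8 — no move.
  4: 4 XOR 3 = 7 ≥ 4 — no move.
  10: 10 XOR 3 = 9 < 10 — winning move (to 9).
That gives 3 winning moves.

3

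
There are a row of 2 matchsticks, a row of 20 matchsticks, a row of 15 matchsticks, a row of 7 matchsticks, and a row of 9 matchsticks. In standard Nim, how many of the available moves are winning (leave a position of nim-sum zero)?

1

In binary:
  00010  (2)
  10100  (20)
  01111  (15)
  00111  (7)
  01001  (9)
  -----
  10111  (23)
The overall nim-sum is X = 23. A row of size p has a winning move iff p XOR X < p (reduce it to p XOR X).
  2: 2 XOR 23 = 21 ≥ 2 — no move.
  20: 20 XOR 23 = 3 < 20 — winning move (to 3).
  15: 15 XOR 23 = 24 ≥ 15 — no move.
  7: 7 XOR 23 = 16 ≥ 7 — no move.
  9: 9 XOR 23 = 30 ≥ 9 — no move.
That gives 1 winning move.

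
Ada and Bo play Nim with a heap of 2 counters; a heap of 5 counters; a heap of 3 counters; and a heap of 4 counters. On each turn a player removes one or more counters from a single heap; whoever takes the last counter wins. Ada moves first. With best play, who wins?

Compute the nim-sum pairwise:
2 ⊕ 5 = 7
7 ⊕ 3 = 4
4 ⊕ 4 = 0
The nim-sum is 0, so this is a P-position: the player to move is in a losing position under optimal play; Ada is about to move from it and so loses — Bo wins.

Bo wins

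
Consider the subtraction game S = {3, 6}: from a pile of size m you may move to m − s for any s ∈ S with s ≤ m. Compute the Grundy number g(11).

Compute g(0), g(1), … for moves {3, 6}:
g(0) = mex{} = 0
g(1) = mex{} = 0
g(2) = mex{} = 0
g(3) = mex{0} = 1
g(4) = mex{0} = 1
g(5) = mex{0} = 1
g(6) = mex{0,1} = 2
g(7) = mex{0,1} = 2
g(8) = mex{0,1} = 2
g(9) = mex{1,2} = 0
g(10) = mex{1,2} = 0
g(11) = mex{1,2} = 0
So g(11) = 0.

0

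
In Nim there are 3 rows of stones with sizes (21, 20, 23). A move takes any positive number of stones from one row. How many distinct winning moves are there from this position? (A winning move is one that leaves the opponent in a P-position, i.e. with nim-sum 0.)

3

Bitwise XOR of the heap sizes:
  10101  (21)
  10100  (20)
  10111  (23)
  -----
  10110  (22)
The overall nim-sum is X = 22. A row of size p has a winning move iff p XOR X < p (reduce it to p XOR X).
  21: 21 XOR 22 = 3 < 21 — winning move (to 3).
  20: 20 XOR 22 = 2 < 20 — winning move (to 2).
  23: 23 XOR 22 = 1 < 23 — winning move (to 1).
That gives 3 winning moves.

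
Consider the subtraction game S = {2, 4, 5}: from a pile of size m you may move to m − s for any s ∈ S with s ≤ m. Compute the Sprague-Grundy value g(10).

1

Grundy values for subtraction set {2, 4, 5}:
k:     0  1  2  3  4  5  6  7  8  9 10
g(k):  0  0  1  1  2  2  3  0  0  1  1
So g(10) = 1.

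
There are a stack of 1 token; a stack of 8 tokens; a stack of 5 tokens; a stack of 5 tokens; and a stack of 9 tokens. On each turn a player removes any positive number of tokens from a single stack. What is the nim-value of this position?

In binary:
  0001  (1)
  1000  (8)
  0101  (5)
  0101  (5)
  1001  (9)
  ----
  0000  (0)

0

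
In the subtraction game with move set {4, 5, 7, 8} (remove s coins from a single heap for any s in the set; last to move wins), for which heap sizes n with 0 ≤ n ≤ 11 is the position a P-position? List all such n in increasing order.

0, 1, 2, 3

Grundy values for subtraction set {4, 5, 7, 8}:
g(0) = mex{} = 0
g(1) = mex{} = 0
g(2) = mex{} = 0
g(3) = mex{} = 0
g(4) = mex{0} = 1
g(5) = mex{0} = 1
g(6) = mex{0} = 1
g(7) = mex{0} = 1
g(8) = mex{0,1} = 2
g(9) = mex{0,1} = 2
g(10) = mex{0,1} = 2
g(11) = mex{0,1} = 2
The P-positions (g = 0) in 0..11 are 0, 1, 2, 3.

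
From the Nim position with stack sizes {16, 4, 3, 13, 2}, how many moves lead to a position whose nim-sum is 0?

Write each in binary and XOR column by column:
  10000  (16)
  00100  (4)
  00011  (3)
  01101  (13)
  00010  (2)
  -----
  11000  (24)
The overall nim-sum is X = 24. A stack of size p has a winning move iff p XOR X < p (reduce it to p XOR X).
  16: 16 XOR 24 = 8 < 16 — winning move (to 8).
  4: 4 XOR 24 = 28 ≥ 4 — no move.
  3: 3 XOR 24 = 27 ≥ 3 — no move.
  13: 13 XOR 24 = 21 ≥ 13 — no move.
  2: 2 XOR 24 = 26 ≥ 2 — no move.
That gives 1 winning move.

1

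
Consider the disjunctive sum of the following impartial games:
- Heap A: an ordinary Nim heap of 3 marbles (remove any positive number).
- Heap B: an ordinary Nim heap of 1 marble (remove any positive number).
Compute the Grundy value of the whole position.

Heap A is a plain Nim heap of size 3, so its Grundy value is 3.
Heap B is a plain Nim heap of size 1, so its Grundy value is 1.
The value of a disjunctive sum is the nim-sum of the parts.
Combined value = 3 ⊕ 1 = 2.

2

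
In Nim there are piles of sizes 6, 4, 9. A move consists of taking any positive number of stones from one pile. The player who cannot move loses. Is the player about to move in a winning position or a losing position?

Winning position

Compute the nim-sum pairwise:
6 ^ 4 = 2
2 ^ 9 = 11
The nim-sum is 11 ≠ 0, so this is an N-position: the player to move can win.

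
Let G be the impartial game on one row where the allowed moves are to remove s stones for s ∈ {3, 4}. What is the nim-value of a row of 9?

0

Build the Grundy sequence with g(k) = mex{g(k−s) : s ∈ {3, 4}, s ≤ k}:
g(0) = mex{} = 0
g(1) = mex{} = 0
g(2) = mex{} = 0
g(3) = mex{0} = 1
g(4) = mex{0} = 1
g(5) = mex{0} = 1
g(6) = mex{0,1} = 2
g(7) = mex{1} = 0
g(8) = mex{1} = 0
g(9) = mex{1,2} = 0
So g(9) = 0.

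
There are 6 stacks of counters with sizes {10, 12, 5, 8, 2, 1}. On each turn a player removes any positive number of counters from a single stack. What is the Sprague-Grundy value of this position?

Nim-sum: 10 ^ 12 ^ 5 ^ 8 ^ 2 ^ 1 = 8.

8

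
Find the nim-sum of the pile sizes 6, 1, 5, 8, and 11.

Write each in binary and XOR column by column:
  0110  (6)
  0001  (1)
  0101  (5)
  1000  (8)
  1011  (11)
  ----
  0001  (1)

1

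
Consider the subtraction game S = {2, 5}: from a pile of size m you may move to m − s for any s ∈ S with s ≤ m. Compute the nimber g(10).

Grundy values for subtraction set {2, 5}:
g(0) = mex{} = 0
g(1) = mex{} = 0
g(2) = mex{0} = 1
g(3) = mex{0} = 1
g(4) = mex{1} = 0
g(5) = mex{0,1} = 2
g(6) = mex{0} = 1
g(7) = mex{1,2} = 0
g(8) = mex{1} = 0
g(9) = mex{0} = 1
g(10) = mex{0,2} = 1
So g(10) = 1.

1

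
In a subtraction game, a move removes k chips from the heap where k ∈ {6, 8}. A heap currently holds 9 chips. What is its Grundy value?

1

Grundy values for subtraction set {6, 8}:
g(0) = mex{} = 0
g(1) = mex{} = 0
g(2) = mex{} = 0
g(3) = mex{} = 0
g(4) = mex{} = 0
g(5) = mex{} = 0
g(6) = mex{0} = 1
g(7) = mex{0} = 1
g(8) = mex{0} = 1
g(9) = mex{0} = 1
So g(9) = 1.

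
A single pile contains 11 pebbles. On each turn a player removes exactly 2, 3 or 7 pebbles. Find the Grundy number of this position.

Compute g(0), g(1), … for moves {2, 3, 7}:
g(0) = mex{} = 0
g(1) = mex{} = 0
g(2) = mex{0} = 1
g(3) = mex{0} = 1
g(4) = mex{0,1} = 2
g(5) = mex{1} = 0
g(6) = mex{1,2} = 0
g(7) = mex{0,2} = 1
g(8) = mex{0} = 1
g(9) = mex{0,1} = 2
g(10) = mex{1} = 0
g(11) = mex{1,2} = 0
So g(11) = 0.

0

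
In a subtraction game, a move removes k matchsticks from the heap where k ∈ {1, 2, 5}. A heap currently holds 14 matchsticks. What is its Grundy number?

2

Grundy values for subtraction set {1, 2, 5}:
g(0) = mex{} = 0
g(1) = mex{0} = 1
g(2) = mex{0,1} = 2
g(3) = mex{1,2} = 0
g(4) = mex{0,2} = 1
g(5) = mex{0,1} = 2
g(6) = mex{1,2} = 0
g(7) = mex{0,2} = 1
g(8) = mex{0,1} = 2
g(9) = mex{1,2} = 0
g(10) = mex{0,2} = 1
g(11) = mex{0,1} = 2
g(12) = mex{1,2} = 0
g(13) = mex{0,2} = 1
g(14) = mex{0,1} = 2
So g(14) = 2.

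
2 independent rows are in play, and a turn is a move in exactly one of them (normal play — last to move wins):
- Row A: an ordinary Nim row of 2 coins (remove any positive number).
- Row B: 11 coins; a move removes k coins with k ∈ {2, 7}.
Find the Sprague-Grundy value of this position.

3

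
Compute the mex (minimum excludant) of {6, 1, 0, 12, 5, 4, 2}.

3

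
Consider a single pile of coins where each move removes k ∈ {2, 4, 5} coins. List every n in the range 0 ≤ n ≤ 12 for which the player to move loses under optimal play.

0, 1, 7, 8

Grundy values for subtraction set {2, 4, 5}:
k:     0  1  2  3  4  5  6  7  8  9 10 11 12
g(k):  0  0  1  1  2  2  3  0  0  1  1  2  2
The P-positions (g = 0) in 0..12 are 0, 1, 7, 8.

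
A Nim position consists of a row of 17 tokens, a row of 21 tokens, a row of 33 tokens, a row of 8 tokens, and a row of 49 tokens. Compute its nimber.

Nim-sum: 17 ⊕ 21 ⊕ 33 ⊕ 8 ⊕ 49 = 28.

28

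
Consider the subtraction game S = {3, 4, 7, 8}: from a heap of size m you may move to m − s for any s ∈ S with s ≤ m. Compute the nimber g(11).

Grundy values for subtraction set {3, 4, 7, 8}:
g(0) = mex{} = 0
g(1) = mex{} = 0
g(2) = mex{} = 0
g(3) = mex{0} = 1
g(4) = mex{0} = 1
g(5) = mex{0} = 1
g(6) = mex{0,1} = 2
g(7) = mex{0,1} = 2
g(8) = mex{0,1} = 2
g(9) = mex{0,1,2} = 3
g(10) = mex{0,1,2} = 3
g(11) = mex{1,2} = 0
So g(11) = 0.

0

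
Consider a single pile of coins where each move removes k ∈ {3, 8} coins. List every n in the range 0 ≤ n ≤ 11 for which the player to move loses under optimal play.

Build the Grundy sequence with g(k) = mex{g(k−s) : s ∈ {3, 8}, s ≤ k}:
g(0) = mex{} = 0
g(1) = mex{} = 0
g(2) = mex{} = 0
g(3) = mex{0} = 1
g(4) = mex{0} = 1
g(5) = mex{0} = 1
g(6) = mex{1} = 0
g(7) = mex{1} = 0
g(8) = mex{0,1} = 2
g(9) = mex{0} = 1
g(10) = mex{0} = 1
g(11) = mex{1,2} = 0
The P-positions (g = 0) in 0..11 are 0, 1, 2, 6, 7, 11.

0, 1, 2, 6, 7, 11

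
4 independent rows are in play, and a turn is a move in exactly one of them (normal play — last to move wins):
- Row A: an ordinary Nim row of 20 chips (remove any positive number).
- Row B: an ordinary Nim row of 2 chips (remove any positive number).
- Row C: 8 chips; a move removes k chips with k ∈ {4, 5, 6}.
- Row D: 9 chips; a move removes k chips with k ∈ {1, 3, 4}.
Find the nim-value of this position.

20

Row A is a plain Nim row of size 20, so its Grundy value is 20.
Row B is a plain Nim row of size 2, so its Grundy value is 2.
Grundy values for row C (subtraction set {4, 5, 6}):
k:     0  1  2  3  4  5  6  7  8
g(k):  0  0  0  0  1  1  1  1  2
So g(8) = 2.
Grundy values for row D (subtraction set {1, 3, 4}):
g(0) = mex{} = 0
g(1) = mex{0} = 1
g(2) = mex{1} = 0
g(3) = mex{0} = 1
g(4) = mex{0,1} = 2
g(5) = mex{0,1,2} = 3
g(6) = mex{0,1,3} = 2
g(7) = mex{1,2} = 0
g(8) = mex{0,2,3} = 1
g(9) = mex{1,2,3} = 0
So g(9) = 0.
By the Sprague-Grundy theorem, the Grundy value of a sum of independent games is the XOR of the component values.
Combined value = 20 XOR 2 XOR 2 XOR 0 = 20.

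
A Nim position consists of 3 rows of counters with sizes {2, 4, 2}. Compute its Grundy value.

4

Compute the nim-sum pairwise:
2 XOR 4 = 6
6 XOR 2 = 4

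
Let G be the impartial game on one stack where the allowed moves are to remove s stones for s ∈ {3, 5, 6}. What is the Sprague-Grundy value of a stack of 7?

2

Grundy values for subtraction set {3, 5, 6}:
g(0) = mex{} = 0
g(1) = mex{} = 0
g(2) = mex{} = 0
g(3) = mex{0} = 1
g(4) = mex{0} = 1
g(5) = mex{0} = 1
g(6) = mex{0,1} = 2
g(7) = mex{0,1} = 2
So g(7) = 2.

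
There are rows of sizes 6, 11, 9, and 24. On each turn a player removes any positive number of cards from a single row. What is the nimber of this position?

Compute the nim-sum pairwise:
6 ^ 11 = 13
13 ^ 9 = 4
4 ^ 24 = 28

28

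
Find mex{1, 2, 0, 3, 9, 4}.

The values 0, 1, 2, 3, 4 are all present; 5 is the first non-negative integer missing from the set.

5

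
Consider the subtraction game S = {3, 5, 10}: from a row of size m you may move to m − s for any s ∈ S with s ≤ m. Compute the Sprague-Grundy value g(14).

2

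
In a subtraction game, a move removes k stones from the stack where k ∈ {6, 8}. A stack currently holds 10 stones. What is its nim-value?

Grundy values for subtraction set {6, 8}:
k:     0  1  2  3  4  5  6  7  8  9 10
g(k):  0  0  0  0  0  0  1  1  1  1  1
So g(10) = 1.

1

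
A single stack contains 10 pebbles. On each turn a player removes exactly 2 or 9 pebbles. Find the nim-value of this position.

1

Compute g(0), g(1), … for moves {2, 9}:
k:     0  1  2  3  4  5  6  7  8  9 10
g(k):  0  0  1  1  0  0  1  1  0  2  1
So g(10) = 1.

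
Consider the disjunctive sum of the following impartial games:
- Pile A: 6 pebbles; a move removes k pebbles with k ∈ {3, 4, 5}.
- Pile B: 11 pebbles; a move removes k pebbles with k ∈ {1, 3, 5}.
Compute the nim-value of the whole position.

Build the Grundy sequence for pile A with g(k) = mex{g(k−s) : s ∈ {3, 4, 5}, s ≤ k}:
k:     0  1  2  3  4  5  6
g(k):  0  0  0  1  1  1  2
So g(6) = 2.
Grundy values for pile B (subtraction set {1, 3, 5}):
k:     0  1  2  3  4  5  6  7  8  9 10 11
g(k):  0  1  0  1  0  1  0  1  0  1  0  1
So g(11) = 1.
By the Sprague-Grundy theorem, the Grundy value of a sum of independent games is the XOR of the component values.
Combined value = 2 XOR 1 = 3.

3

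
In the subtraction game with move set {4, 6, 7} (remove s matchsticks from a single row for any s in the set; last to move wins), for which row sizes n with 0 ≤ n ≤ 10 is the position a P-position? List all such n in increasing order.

0, 1, 2, 3

Build the Grundy sequence with g(k) = mex{g(k−s) : s ∈ {4, 6, 7}, s ≤ k}:
g(0) = mex{} = 0
g(1) = mex{} = 0
g(2) = mex{} = 0
g(3) = mex{} = 0
g(4) = mex{0} = 1
g(5) = mex{0} = 1
g(6) = mex{0} = 1
g(7) = mex{0} = 1
g(8) = mex{0,1} = 2
g(9) = mex{0,1} = 2
g(10) = mex{0,1} = 2
The P-positions (g = 0) in 0..10 are 0, 1, 2, 3.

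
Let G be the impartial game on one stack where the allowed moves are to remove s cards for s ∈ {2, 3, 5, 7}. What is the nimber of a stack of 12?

1

Grundy values for subtraction set {2, 3, 5, 7}:
k:     0  1  2  3  4  5  6  7  8  9 10 11 12
g(k):  0  0  1  1  2  2  3  3  4  0  0  1  1
So g(12) = 1.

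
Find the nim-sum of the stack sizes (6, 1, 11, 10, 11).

13

Compute the nim-sum pairwise:
6 ⊕ 1 = 7
7 ⊕ 11 = 12
12 ⊕ 10 = 6
6 ⊕ 11 = 13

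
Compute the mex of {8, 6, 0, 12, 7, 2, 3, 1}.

4

The values 0, 1, 2, 3 are all present; 4 is the first non-negative integer missing from the set.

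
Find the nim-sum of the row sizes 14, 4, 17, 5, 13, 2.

Compute the nim-sum pairwise:
14 XOR 4 = 10
10 XOR 17 = 27
27 XOR 5 = 30
30 XOR 13 = 19
19 XOR 2 = 17

17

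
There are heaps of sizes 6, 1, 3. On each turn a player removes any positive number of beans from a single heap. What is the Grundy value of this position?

Write each in binary and XOR column by column:
  110  (6)
  001  (1)
  011  (3)
  ---
  100  (4)

4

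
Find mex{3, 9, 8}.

0

0 is not in the set, so the mex is 0.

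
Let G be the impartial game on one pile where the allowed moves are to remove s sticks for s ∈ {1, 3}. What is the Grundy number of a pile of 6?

Build the Grundy sequence with g(k) = mex{g(k−s) : s ∈ {1, 3}, s ≤ k}:
g(0) = mex{} = 0
g(1) = mex{0} = 1
g(2) = mex{1} = 0
g(3) = mex{0} = 1
g(4) = mex{1} = 0
g(5) = mex{0} = 1
g(6) = mex{1} = 0
So g(6) = 0.

0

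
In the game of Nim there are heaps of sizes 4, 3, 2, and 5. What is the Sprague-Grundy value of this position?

Nim-sum: 4 ^ 3 ^ 2 ^ 5 = 0.

0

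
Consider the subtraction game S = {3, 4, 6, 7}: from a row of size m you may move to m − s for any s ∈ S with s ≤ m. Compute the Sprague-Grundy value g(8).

2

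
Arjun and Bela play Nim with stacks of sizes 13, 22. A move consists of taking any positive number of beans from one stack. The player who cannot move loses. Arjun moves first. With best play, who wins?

In binary:
  01101  (13)
  10110  (22)
  -----
  11011  (27)
The nim-sum is 27 ≠ 0, so this is an N-position: the player to move can win; Arjun has a winning move.

Arjun wins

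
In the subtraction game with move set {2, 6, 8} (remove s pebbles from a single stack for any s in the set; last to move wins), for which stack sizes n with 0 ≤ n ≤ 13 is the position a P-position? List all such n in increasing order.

Grundy values for subtraction set {2, 6, 8}:
k:     0  1  2  3  4  5  6  7  8  9 10 11 12 13
g(k):  0  0  1  1  0  0  1  1  2  2  3  3  2  2
The P-positions (g = 0) in 0..13 are 0, 1, 4, 5.

0, 1, 4, 5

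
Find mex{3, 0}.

0 is in the set but 1 is not, so the mex is 1.

1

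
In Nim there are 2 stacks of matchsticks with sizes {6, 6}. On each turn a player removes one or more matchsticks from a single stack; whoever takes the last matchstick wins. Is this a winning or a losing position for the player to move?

Nim-sum: 6 ⊕ 6 = 0.
The nim-sum is 0, so this is a P-position: the player to move is in a losing position under optimal play.

Losing position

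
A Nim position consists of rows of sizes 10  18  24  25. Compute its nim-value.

25

Compute the nim-sum pairwise:
10 ^ 18 = 24
24 ^ 24 = 0
0 ^ 25 = 25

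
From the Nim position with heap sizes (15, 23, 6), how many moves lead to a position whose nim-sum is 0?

1

Compute the nim-sum pairwise:
15 ⊕ 23 = 24
24 ⊕ 6 = 30
The overall nim-sum is X = 30. A heap of size p has a winning move iff p XOR X < p (reduce it to p XOR X).
  15: 15 XOR 30 = 17 ≥ 15 — no move.
  23: 23 XOR 30 = 9 < 23 — winning move (to 9).
  6: 6 XOR 30 = 24 ≥ 6 — no move.
That gives 1 winning move.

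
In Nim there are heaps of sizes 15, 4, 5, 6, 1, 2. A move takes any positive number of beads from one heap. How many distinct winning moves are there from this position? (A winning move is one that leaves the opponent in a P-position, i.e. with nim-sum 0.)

1

Nim-sum: 15 XOR 4 XOR 5 XOR 6 XOR 1 XOR 2 = 11.
The overall nim-sum is X = 11. A heap of size p has a winning move iff p XOR X < p (reduce it to p XOR X).
  15: 15 XOR 11 = 4 < 15 — winning move (to 4).
  4: 4 XOR 11 = 15 ≥ 4 — no move.
  5: 5 XOR 11 = 14 ≥ 5 — no move.
  6: 6 XOR 11 = 13 ≥ 6 — no move.
  1: 1 XOR 11 = 10 ≥ 1 — no move.
  2: 2 XOR 11 = 9 ≥ 2 — no move.
That gives 1 winning move.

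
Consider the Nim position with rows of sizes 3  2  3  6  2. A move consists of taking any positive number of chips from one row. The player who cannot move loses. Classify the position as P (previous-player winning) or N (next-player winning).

N-position

In binary:
  011  (3)
  010  (2)
  011  (3)
  110  (6)
  010  (2)
  ---
  110  (6)
The nim-sum is 6 ≠ 0, so this is an N-position: the player to move can win.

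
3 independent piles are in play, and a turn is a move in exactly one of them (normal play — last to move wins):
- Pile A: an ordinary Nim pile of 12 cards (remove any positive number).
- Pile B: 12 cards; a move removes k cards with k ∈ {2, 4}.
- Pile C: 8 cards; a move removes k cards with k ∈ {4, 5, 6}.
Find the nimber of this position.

14

Pile A is a plain Nim pile of size 12, so its Grundy value is 12.
Grundy values for pile B (subtraction set {2, 4}):
g(0) = mex{} = 0
g(1) = mex{} = 0
g(2) = mex{0} = 1
g(3) = mex{0} = 1
g(4) = mex{0,1} = 2
g(5) = mex{0,1} = 2
g(6) = mex{1,2} = 0
g(7) = mex{1,2} = 0
g(8) = mex{0,2} = 1
g(9) = mex{0,2} = 1
g(10) = mex{0,1} = 2
g(11) = mex{0,1} = 2
g(12) = mex{1,2} = 0
So g(12) = 0.
For pile C, compute g(0), g(1), … with moves {4, 5, 6}:
k:     0  1  2  3  4  5  6  7  8
g(k):  0  0  0  0  1  1  1  1  2
So g(8) = 2.
By the Sprague-Grundy theorem, the Grundy value of a sum of independent games is the XOR of the component values.
Combined value = 12 XOR 0 XOR 2 = 14.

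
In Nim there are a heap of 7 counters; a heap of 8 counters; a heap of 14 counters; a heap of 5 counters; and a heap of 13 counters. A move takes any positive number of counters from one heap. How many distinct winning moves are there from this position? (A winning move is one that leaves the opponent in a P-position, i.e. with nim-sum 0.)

3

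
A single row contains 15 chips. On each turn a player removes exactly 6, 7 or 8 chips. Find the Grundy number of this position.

Build the Grundy sequence with g(k) = mex{g(k−s) : s ∈ {6, 7, 8}, s ≤ k}:
k:     0  1  2  3  4  5  6  7  8  9 10 11 12 13 14 15
g(k):  0  0  0  0  0  0  1  1  1  1  1  1  2  2  0  0
So g(15) = 0.

0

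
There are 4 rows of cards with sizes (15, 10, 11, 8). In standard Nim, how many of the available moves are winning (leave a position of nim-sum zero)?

1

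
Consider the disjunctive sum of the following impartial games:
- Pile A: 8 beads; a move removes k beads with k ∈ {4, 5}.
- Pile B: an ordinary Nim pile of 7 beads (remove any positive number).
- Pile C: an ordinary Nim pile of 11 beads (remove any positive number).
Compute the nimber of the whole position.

Build the Grundy sequence for pile A with g(k) = mex{g(k−s) : s ∈ {4, 5}, s ≤ k}:
k:     0  1  2  3  4  5  6  7  8
g(k):  0  0  0  0  1  1  1  1  2
So g(8) = 2.
Pile B is a plain Nim pile of size 7, so its Grundy value is 7.
Pile C is a plain Nim pile of size 11, so its Grundy value is 11.
By the Sprague-Grundy theorem, the Grundy value of a sum of independent games is the XOR of the component values.
Combined value = 2 ⊕ 7 ⊕ 11 = 14.

14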